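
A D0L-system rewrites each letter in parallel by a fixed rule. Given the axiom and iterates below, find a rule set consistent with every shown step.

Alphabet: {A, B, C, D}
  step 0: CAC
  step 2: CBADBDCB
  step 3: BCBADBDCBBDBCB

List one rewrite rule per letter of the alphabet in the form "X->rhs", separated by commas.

A->AD, B->CB, C->B, D->BD

  step 2 ⇒ step 3: CBADBDCB ⇒ B·CB·AD·BD·CB·BD·B·CB
    A ↦ AD
    B ↦ CB
    C ↦ B
    D ↦ BD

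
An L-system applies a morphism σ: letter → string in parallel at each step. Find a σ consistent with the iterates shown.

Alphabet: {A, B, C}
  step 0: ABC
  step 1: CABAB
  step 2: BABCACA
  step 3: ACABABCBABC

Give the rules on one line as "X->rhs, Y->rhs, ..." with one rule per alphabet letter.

A->C, B->A, C->BAB

  step 2 ⇒ step 3: BABCACA ⇒ A·C·A·BAB·C·BAB·C
    A ↦ C
    B ↦ A
    C ↦ BAB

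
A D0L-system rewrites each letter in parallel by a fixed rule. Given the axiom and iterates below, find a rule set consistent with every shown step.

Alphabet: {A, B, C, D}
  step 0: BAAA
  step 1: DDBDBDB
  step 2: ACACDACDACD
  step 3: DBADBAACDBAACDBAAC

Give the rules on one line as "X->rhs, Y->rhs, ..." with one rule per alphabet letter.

A->DB, B->D, C->A, D->AC

  step 2 ⇒ step 3: ACACDACDACD ⇒ DB·A·DB·A·AC·DB·A·AC·DB·A·AC
    A ↦ DB
    C ↦ A
    D ↦ AC
  step 0 ⇒ step 1: BAAA ⇒ D·DB·DB·DB
    B ↦ D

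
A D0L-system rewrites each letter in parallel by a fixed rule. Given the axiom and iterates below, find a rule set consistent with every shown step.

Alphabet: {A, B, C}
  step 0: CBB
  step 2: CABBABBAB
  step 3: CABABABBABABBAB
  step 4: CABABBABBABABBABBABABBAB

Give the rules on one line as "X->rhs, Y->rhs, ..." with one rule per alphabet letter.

  step 3 ⇒ step 4: CABABABBABABBAB ⇒ CA·B·AB·B·AB·B·AB·AB·B·AB·B·AB·AB·B·AB
    A ↦ B
    B ↦ AB
    C ↦ CA

A->B, B->AB, C->CA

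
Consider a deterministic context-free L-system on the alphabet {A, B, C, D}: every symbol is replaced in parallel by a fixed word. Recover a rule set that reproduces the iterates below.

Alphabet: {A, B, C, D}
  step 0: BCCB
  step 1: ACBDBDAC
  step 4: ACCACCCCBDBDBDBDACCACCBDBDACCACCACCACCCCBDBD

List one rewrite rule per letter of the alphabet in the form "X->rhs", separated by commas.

  step 0 ⇒ step 1: BCCB ⇒ AC·BD·BD·AC
    B ↦ AC
    C ↦ BD
    A ↦ CC  (constrained at step 1)
    D ↦ C  (constrained at step 1)

A->CC, B->AC, C->BD, D->C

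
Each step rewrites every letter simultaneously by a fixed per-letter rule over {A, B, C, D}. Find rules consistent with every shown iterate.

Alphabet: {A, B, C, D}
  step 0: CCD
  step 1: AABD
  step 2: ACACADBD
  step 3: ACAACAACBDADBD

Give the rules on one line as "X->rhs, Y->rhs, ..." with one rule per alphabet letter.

  step 2 ⇒ step 3: ACACADBD ⇒ AC·A·AC·A·AC·BD·AD·BD
    A ↦ AC
    B ↦ AD
    C ↦ A
    D ↦ BD

A->AC, B->AD, C->A, D->BD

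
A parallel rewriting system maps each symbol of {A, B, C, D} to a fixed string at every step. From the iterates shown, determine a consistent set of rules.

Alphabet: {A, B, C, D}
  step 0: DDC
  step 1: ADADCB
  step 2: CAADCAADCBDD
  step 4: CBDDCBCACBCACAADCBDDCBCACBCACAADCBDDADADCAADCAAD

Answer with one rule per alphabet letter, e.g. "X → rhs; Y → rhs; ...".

A->CA, B->DD, C->CB, D->AD

  step 1 ⇒ step 2: ADADCB ⇒ CA·AD·CA·AD·CB·DD
    A ↦ CA
    B ↦ DD
    C ↦ CB
    D ↦ AD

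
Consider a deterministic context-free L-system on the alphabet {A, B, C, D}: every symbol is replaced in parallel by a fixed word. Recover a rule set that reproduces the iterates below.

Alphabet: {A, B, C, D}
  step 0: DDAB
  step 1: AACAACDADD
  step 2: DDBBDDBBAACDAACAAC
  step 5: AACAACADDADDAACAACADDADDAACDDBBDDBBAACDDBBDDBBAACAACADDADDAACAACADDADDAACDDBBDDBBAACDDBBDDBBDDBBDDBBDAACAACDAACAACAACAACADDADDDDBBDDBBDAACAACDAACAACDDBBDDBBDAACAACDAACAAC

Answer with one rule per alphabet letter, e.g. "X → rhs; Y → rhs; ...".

A->D, B->ADD, C->BB, D->AAC

  step 1 ⇒ step 2: AACAACDADD ⇒ D·D·BB·D·D·BB·AAC·D·AAC·AAC
    A ↦ D
    C ↦ BB
    D ↦ AAC
  step 0 ⇒ step 1: DDAB ⇒ AAC·AAC·D·ADD
    B ↦ ADD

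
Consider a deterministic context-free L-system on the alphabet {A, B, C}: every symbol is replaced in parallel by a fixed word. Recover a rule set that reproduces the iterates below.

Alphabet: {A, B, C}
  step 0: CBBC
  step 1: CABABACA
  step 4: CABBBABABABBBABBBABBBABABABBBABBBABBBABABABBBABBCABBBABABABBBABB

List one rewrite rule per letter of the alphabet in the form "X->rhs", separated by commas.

  step 0 ⇒ step 1: CBBC ⇒ CA·BA·BA·CA
    B ↦ BA
    C ↦ CA
    A ↦ BB  (constrained at step 1)

A->BB, B->BA, C->CA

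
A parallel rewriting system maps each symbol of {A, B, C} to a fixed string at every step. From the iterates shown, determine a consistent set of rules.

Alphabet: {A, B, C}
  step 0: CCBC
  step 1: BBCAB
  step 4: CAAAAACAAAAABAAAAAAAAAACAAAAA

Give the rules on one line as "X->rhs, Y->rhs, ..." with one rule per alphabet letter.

  step 0 ⇒ step 1: CCBC ⇒ B·B·CA·B
    B ↦ CA
    C ↦ B
    A ↦ AA  (constrained at step 1)

A->AA, B->CA, C->B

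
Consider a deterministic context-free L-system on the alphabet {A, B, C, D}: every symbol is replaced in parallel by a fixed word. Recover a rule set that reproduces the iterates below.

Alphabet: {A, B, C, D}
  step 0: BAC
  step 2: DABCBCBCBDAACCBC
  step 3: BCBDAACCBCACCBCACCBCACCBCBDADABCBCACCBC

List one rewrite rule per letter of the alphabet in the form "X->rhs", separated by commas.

A->DA, B->ACC, C->BC, D->BCB

  step 2 ⇒ step 3: DABCBCBCBDAACCBC ⇒ BCB·DA·ACC·BC·ACC·BC·ACC·BC·ACC·BCB·DA·DA·BC·BC·ACC·BC
    A ↦ DA
    B ↦ ACC
    C ↦ BC
    D ↦ BCB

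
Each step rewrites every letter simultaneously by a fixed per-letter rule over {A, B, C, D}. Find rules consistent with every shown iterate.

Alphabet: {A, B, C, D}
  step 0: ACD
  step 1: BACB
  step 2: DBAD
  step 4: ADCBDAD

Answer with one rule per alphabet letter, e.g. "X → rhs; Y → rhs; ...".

  step 1 ⇒ step 2: BACB ⇒ D·B·A·D
    A ↦ B
    B ↦ D
    C ↦ A
  step 0 ⇒ step 1: ACD ⇒ B·A·CB
    D ↦ CB

A->B, B->D, C->A, D->CB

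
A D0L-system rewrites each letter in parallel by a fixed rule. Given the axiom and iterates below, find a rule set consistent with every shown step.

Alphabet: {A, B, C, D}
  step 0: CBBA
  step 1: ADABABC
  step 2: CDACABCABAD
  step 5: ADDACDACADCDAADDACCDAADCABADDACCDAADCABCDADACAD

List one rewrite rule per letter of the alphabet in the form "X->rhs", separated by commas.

  step 1 ⇒ step 2: ADABABC ⇒ C·DA·C·AB·C·AB·AD
    A ↦ C
    B ↦ AB
    C ↦ AD
    D ↦ DA

A->C, B->AB, C->AD, D->DA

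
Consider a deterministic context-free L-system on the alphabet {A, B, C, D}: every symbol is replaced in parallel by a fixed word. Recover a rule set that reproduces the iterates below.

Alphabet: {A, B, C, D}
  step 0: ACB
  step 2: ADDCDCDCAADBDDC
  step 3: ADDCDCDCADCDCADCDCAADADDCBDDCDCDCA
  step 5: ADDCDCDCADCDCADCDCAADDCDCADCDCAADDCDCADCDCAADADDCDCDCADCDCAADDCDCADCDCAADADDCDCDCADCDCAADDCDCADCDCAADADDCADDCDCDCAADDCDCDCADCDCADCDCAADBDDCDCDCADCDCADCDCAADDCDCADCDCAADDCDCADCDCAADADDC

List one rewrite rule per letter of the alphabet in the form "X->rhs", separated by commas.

  step 2 ⇒ step 3: ADDCDCDCAADBDDC ⇒ AD·DC·DC·DCA·DC·DCA·DC·DCA·AD·AD·DC·BD·DC·DC·DCA
    A ↦ AD
    B ↦ BD
    C ↦ DCA
    D ↦ DC

A->AD, B->BD, C->DCA, D->DC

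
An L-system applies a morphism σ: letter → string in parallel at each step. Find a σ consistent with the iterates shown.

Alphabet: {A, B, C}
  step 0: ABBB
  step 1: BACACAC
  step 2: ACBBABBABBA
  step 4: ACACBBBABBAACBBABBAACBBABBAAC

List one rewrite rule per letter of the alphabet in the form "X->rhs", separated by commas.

A->B, B->AC, C->BA

  step 1 ⇒ step 2: BACACAC ⇒ AC·B·BA·B·BA·B·BA
    A ↦ B
    B ↦ AC
    C ↦ BA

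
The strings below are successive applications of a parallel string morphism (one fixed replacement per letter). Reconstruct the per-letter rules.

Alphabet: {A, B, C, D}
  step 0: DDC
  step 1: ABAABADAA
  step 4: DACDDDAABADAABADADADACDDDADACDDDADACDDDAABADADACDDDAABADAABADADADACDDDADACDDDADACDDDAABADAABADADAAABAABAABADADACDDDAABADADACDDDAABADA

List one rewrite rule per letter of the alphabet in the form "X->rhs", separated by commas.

  step 0 ⇒ step 1: DDC ⇒ ABA·ABA·DAA
    C ↦ DAA
    D ↦ ABA
    A ↦ DA  (constrained at step 1)
    B ↦ CDD  (constrained at step 1)

A->DA, B->CDD, C->DAA, D->ABA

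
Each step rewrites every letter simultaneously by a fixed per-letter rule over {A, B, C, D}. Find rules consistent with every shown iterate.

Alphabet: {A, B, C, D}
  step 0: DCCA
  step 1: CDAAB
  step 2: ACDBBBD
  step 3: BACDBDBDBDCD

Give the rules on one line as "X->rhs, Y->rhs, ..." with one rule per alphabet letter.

  step 2 ⇒ step 3: ACDBBBD ⇒ B·A·CD·BD·BD·BD·CD
    A ↦ B
    B ↦ BD
    C ↦ A
    D ↦ CD

A->B, B->BD, C->A, D->CD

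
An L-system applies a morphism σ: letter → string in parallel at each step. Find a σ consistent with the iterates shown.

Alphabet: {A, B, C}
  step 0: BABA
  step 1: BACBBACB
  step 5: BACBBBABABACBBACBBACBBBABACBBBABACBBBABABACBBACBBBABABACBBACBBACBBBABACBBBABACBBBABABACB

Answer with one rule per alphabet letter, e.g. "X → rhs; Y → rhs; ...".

  step 0 ⇒ step 1: BABA ⇒ BA·CB·BA·CB
    A ↦ CB
    B ↦ BA
    C ↦ B  (constrained at step 1)

A->CB, B->BA, C->B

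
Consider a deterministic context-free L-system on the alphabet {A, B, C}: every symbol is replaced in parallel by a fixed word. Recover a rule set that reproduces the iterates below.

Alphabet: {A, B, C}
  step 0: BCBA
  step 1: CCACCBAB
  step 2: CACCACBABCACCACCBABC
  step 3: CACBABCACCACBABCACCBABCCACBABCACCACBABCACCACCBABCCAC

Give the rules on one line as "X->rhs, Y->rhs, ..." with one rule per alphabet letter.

  step 2 ⇒ step 3: CACCACBABCACCACCBABC ⇒ CAC·BAB·CAC·CAC·BAB·CAC·C·BAB·C·CAC·BAB·CAC·CAC·BAB·CAC·CAC·C·BAB·C·CAC
    A ↦ BAB
    B ↦ C
    C ↦ CAC

A->BAB, B->C, C->CAC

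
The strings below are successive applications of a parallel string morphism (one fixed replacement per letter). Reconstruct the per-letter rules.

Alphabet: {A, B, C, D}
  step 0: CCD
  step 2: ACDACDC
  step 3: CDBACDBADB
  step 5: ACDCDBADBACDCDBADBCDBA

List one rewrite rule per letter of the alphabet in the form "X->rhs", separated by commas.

A->C, B->CD, C->DB, D->A

  step 2 ⇒ step 3: ACDACDC ⇒ C·DB·A·C·DB·A·DB
    A ↦ C
    C ↦ DB
    D ↦ A
    B ↦ CD  (constrained at step 3)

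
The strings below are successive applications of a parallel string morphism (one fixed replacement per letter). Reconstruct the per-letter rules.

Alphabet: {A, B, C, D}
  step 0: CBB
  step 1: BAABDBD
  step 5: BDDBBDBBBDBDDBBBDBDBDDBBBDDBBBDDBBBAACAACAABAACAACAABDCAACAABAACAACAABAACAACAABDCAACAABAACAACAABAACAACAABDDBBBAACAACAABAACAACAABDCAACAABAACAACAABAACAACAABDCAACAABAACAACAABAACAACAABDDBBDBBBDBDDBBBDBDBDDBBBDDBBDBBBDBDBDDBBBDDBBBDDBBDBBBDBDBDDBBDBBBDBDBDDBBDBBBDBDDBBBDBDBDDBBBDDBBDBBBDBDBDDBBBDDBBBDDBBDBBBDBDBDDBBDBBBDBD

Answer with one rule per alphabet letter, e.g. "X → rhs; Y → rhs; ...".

A->CAA, B->BD, C->BAA, D->DBB

  step 0 ⇒ step 1: CBB ⇒ BAA·BD·BD
    B ↦ BD
    C ↦ BAA
    A ↦ CAA  (constrained at step 1)
    D ↦ DBB  (constrained at step 1)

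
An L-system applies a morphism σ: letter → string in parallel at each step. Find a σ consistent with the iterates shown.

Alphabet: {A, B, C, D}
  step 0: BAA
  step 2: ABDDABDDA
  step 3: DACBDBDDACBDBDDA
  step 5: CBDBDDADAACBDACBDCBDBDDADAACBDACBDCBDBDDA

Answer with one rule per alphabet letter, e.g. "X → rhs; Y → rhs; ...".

  step 2 ⇒ step 3: ABDDABDDA ⇒ DA·C·BD·BD·DA·C·BD·BD·DA
    A ↦ DA
    B ↦ C
    D ↦ BD
    C ↦ A  (constrained at step 3)

A->DA, B->C, C->A, D->BD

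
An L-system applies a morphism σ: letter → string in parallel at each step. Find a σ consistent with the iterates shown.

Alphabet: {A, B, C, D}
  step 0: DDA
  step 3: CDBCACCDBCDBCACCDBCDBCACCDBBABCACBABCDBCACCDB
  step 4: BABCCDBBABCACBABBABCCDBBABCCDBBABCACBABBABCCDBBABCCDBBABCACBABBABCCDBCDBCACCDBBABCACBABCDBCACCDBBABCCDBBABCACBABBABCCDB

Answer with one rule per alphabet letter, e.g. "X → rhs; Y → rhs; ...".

  step 3 ⇒ step 4: CDBCACCDBCDBCACCDBCDBCACCDBBABCACBABCDBCACCDB ⇒ BAB·C·CDB·BAB·CAC·BAB·BAB·C·CDB·BAB·C·CDB·BAB·CAC·BAB·BAB·C·CDB·BAB·C·CDB·BAB·CAC·BAB·BAB·C·CDB·CDB·CAC·CDB·BAB·CAC·BAB·CDB·CAC·CDB·BAB·C·CDB·BAB·CAC·BAB·BAB·C·CDB
    A ↦ CAC
    B ↦ CDB
    C ↦ BAB
    D ↦ C

A->CAC, B->CDB, C->BAB, D->C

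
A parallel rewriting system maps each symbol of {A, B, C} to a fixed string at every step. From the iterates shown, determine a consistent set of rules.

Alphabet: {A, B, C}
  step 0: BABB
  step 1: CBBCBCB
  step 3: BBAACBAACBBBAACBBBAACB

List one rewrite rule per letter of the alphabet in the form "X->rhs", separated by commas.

  step 0 ⇒ step 1: BABB ⇒ CB·B·CB·CB
    A ↦ B
    B ↦ CB
    C ↦ AA  (constrained at step 1)

A->B, B->CB, C->AA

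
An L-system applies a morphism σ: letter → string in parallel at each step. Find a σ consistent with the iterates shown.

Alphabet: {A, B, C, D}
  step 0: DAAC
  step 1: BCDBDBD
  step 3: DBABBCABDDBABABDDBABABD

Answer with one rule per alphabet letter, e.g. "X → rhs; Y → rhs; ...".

A->DB, B->AB, C->D, D->BC

  step 0 ⇒ step 1: DAAC ⇒ BC·DB·DB·D
    A ↦ DB
    C ↦ D
    D ↦ BC
    B ↦ AB  (constrained at step 1)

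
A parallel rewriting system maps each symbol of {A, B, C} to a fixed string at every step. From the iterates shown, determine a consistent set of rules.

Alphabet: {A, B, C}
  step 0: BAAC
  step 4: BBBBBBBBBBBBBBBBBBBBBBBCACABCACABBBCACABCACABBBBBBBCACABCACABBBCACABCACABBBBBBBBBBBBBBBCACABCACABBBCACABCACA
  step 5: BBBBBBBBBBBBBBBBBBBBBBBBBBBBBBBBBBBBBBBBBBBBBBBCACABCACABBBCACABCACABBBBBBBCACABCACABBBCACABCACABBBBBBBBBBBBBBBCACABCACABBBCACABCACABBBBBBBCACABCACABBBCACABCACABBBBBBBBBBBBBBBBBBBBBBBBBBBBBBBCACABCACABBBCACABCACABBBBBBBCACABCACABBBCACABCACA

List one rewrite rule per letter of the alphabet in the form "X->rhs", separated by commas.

  step 4 ⇒ step 5: BBBBBBBBBBBBBBBBBBBBBBBCACABCACABBBCACABCACABBBBBBBCACABCACABBBCACABCACABBBBBBBBBBBBBBBCACABCACABBBCACABCACA ⇒ BB·BB·BB·BB·BB·BB·BB·BB·BB·BB·BB·BB·BB·BB·BB·BB·BB·BB·BB·BB·BB·BB·BB·BCA·CA·BCA·CA·BB·BCA·CA·BCA·CA·BB·BB·BB·BCA·CA·BCA·CA·BB·BCA·CA·BCA·CA·BB·BB·BB·BB·BB·BB·BB·BCA·CA·BCA·CA·BB·BCA·CA·BCA·CA·BB·BB·BB·BCA·CA·BCA·CA·BB·BCA·CA·BCA·CA·BB·BB·BB·BB·BB·BB·BB·BB·BB·BB·BB·BB·BB·BB·BB·BCA·CA·BCA·CA·BB·BCA·CA·BCA·CA·BB·BB·BB·BCA·CA·BCA·CA·BB·BCA·CA·BCA·CA
    A ↦ CA
    B ↦ BB
    C ↦ BCA

A->CA, B->BB, C->BCA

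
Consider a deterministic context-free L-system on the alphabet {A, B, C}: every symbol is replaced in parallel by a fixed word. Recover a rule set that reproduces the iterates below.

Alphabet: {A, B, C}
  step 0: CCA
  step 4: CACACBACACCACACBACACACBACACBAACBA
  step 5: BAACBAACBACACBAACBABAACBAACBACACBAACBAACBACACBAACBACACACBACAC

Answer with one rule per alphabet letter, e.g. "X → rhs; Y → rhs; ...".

  step 4 ⇒ step 5: CACACBACACCACACBACACACBACACBAACBA ⇒ BA·AC·BA·AC·BA·C·AC·BA·AC·BA·BA·AC·BA·AC·BA·C·AC·BA·AC·BA·AC·BA·C·AC·BA·AC·BA·C·AC·AC·BA·C·AC
    A ↦ AC
    B ↦ C
    C ↦ BA

A->AC, B->C, C->BA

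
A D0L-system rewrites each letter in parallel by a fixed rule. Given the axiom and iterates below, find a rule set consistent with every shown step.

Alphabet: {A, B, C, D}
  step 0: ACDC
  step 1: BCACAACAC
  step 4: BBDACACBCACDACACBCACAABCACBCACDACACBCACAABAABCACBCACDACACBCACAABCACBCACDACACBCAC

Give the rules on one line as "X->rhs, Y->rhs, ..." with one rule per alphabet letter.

A->B, B->DA, C->CAC, D->AA

  step 0 ⇒ step 1: ACDC ⇒ B·CAC·AA·CAC
    A ↦ B
    C ↦ CAC
    D ↦ AA
    B ↦ DA  (constrained at step 1)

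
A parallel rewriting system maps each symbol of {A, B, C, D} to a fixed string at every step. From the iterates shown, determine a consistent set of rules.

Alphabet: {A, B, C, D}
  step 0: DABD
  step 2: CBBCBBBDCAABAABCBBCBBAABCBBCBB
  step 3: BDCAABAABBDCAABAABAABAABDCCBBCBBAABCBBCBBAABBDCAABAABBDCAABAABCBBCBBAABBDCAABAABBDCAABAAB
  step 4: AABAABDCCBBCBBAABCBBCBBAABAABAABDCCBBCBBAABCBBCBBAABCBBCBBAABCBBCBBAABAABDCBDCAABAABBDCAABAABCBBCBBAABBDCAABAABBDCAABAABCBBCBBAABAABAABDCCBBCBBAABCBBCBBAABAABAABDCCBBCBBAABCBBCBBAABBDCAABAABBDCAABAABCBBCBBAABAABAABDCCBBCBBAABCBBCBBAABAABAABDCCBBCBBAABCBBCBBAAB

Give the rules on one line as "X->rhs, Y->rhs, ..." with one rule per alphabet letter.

A->CBB, B->AAB, C->BDC, D->AA

  step 3 ⇒ step 4: BDCAABAABBDCAABAABAABAABDCCBBCBBAABCBBCBBAABBDCAABAABBDCAABAABCBBCBBAABBDCAABAABBDCAABAAB ⇒ AAB·AA·BDC·CBB·CBB·AAB·CBB·CBB·AAB·AAB·AA·BDC·CBB·CBB·AAB·CBB·CBB·AAB·CBB·CBB·AAB·CBB·CBB·AAB·AA·BDC·BDC·AAB·AAB·BDC·AAB·AAB·CBB·CBB·AAB·BDC·AAB·AAB·BDC·AAB·AAB·CBB·CBB·AAB·AAB·AA·BDC·CBB·CBB·AAB·CBB·CBB·AAB·AAB·AA·BDC·CBB·CBB·AAB·CBB·CBB·AAB·BDC·AAB·AAB·BDC·AAB·AAB·CBB·CBB·AAB·AAB·AA·BDC·CBB·CBB·AAB·CBB·CBB·AAB·AAB·AA·BDC·CBB·CBB·AAB·CBB·CBB·AAB
    A ↦ CBB
    B ↦ AAB
    C ↦ BDC
    D ↦ AA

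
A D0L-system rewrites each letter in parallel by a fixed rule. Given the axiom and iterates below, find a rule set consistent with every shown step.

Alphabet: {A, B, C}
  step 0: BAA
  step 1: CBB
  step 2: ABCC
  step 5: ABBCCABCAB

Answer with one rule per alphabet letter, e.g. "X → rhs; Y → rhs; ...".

A->B, B->C, C->AB

  step 1 ⇒ step 2: CBB ⇒ AB·C·C
    B ↦ C
    C ↦ AB
  step 0 ⇒ step 1: BAA ⇒ C·B·B
    A ↦ B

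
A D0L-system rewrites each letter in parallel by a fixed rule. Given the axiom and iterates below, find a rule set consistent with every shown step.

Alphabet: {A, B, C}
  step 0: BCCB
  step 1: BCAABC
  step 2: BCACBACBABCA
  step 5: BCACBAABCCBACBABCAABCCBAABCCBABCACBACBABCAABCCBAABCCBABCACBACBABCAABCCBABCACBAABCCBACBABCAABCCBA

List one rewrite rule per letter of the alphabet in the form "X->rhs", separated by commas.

A->CBA, B->BC, C->A

  step 1 ⇒ step 2: BCAABC ⇒ BC·A·CBA·CBA·BC·A
    A ↦ CBA
    B ↦ BC
    C ↦ A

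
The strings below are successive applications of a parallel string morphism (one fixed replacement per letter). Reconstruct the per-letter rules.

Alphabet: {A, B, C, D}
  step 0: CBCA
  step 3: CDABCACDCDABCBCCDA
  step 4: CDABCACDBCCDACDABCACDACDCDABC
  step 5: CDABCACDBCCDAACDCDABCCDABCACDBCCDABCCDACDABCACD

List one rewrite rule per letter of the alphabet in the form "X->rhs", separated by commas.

  step 4 ⇒ step 5: CDABCACDBCCDACDABCACDACDCDABC ⇒ CD·A·BC·A·CD·BC·CD·A·A·CD·CD·A·BC·CD·A·BC·A·CD·BC·CD·A·BC·CD·A·CD·A·BC·A·CD
    A ↦ BC
    B ↦ A
    C ↦ CD
    D ↦ A

A->BC, B->A, C->CD, D->A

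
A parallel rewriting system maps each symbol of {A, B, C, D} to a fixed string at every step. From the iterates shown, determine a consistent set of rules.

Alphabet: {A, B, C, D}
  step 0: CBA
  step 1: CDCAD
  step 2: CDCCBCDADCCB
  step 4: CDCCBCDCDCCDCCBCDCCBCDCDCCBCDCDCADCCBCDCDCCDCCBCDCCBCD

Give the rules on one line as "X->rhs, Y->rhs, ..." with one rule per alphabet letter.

  step 1 ⇒ step 2: CDCAD ⇒ CD·CCB·CD·AD·CCB
    A ↦ AD
    C ↦ CD
    D ↦ CCB
  step 0 ⇒ step 1: CBA ⇒ CD·C·AD
    B ↦ C

A->AD, B->C, C->CD, D->CCB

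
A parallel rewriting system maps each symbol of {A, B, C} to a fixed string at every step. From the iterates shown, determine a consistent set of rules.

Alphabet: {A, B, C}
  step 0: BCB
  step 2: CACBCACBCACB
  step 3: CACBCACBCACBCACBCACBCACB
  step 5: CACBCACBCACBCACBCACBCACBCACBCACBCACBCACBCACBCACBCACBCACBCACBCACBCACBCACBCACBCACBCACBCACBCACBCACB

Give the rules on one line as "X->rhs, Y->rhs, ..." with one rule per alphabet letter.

  step 2 ⇒ step 3: CACBCACBCACB ⇒ CA·CB·CA·CB·CA·CB·CA·CB·CA·CB·CA·CB
    A ↦ CB
    B ↦ CB
    C ↦ CA

A->CB, B->CB, C->CA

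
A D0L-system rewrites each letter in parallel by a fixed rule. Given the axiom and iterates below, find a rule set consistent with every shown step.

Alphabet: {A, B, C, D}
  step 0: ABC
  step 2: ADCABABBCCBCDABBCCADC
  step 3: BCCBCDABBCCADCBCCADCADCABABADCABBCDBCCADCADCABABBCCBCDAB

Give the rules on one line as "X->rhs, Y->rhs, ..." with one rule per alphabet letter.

A->BCC, B->ADC, C->AB, D->BCD

  step 2 ⇒ step 3: ADCABABBCCBCDABBCCADC ⇒ BCC·BCD·AB·BCC·ADC·BCC·ADC·ADC·AB·AB·ADC·AB·BCD·BCC·ADC·ADC·AB·AB·BCC·BCD·AB
    A ↦ BCC
    B ↦ ADC
    C ↦ AB
    D ↦ BCD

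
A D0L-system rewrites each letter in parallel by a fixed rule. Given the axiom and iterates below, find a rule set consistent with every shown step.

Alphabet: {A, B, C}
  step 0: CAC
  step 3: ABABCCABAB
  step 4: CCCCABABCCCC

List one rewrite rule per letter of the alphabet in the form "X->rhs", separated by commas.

A->C, B->C, C->AB

  step 3 ⇒ step 4: ABABCCABAB ⇒ C·C·C·C·AB·AB·C·C·C·C
    A ↦ C
    B ↦ C
    C ↦ AB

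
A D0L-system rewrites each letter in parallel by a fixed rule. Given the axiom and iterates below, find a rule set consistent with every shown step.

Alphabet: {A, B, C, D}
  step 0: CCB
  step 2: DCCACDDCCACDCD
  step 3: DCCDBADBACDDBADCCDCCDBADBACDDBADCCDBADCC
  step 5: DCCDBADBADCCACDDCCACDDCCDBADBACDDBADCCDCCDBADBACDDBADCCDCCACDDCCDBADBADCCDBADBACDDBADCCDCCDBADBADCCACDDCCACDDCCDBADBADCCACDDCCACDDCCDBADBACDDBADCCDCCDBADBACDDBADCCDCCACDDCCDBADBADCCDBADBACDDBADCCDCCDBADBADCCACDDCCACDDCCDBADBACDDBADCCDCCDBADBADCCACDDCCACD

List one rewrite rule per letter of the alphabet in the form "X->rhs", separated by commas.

  step 2 ⇒ step 3: DCCACDDCCACDCD ⇒ DCC·DBA·DBA·CD·DBA·DCC·DCC·DBA·DBA·CD·DBA·DCC·DBA·DCC
    A ↦ CD
    C ↦ DBA
    D ↦ DCC
    B ↦ A  (constrained at step 0)

A->CD, B->A, C->DBA, D->DCC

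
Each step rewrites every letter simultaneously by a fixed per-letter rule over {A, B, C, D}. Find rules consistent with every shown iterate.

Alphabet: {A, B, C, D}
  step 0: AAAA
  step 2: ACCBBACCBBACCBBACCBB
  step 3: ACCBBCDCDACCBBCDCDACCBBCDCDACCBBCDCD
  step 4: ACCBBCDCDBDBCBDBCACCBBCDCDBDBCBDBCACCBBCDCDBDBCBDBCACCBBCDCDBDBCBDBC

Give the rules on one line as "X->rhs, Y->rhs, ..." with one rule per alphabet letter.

A->ACC, B->CD, C->B, D->DBC

  step 3 ⇒ step 4: ACCBBCDCDACCBBCDCDACCBBCDCDACCBBCDCD ⇒ ACC·B·B·CD·CD·B·DBC·B·DBC·ACC·B·B·CD·CD·B·DBC·B·DBC·ACC·B·B·CD·CD·B·DBC·B·DBC·ACC·B·B·CD·CD·B·DBC·B·DBC
    A ↦ ACC
    B ↦ CD
    C ↦ B
    D ↦ DBC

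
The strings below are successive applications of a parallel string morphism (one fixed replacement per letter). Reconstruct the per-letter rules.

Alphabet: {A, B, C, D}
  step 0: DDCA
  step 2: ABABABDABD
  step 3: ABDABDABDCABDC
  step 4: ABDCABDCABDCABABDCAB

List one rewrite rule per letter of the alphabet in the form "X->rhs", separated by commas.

  step 3 ⇒ step 4: ABDABDABDCABDC ⇒ AB·D·C·AB·D·C·AB·D·C·AB·AB·D·C·AB
    A ↦ AB
    B ↦ D
    C ↦ AB
    D ↦ C

A->AB, B->D, C->AB, D->C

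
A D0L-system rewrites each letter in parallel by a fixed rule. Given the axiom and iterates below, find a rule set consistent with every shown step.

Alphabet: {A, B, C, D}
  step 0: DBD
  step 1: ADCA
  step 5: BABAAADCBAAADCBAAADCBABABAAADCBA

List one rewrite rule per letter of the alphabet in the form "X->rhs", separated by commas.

A->BA, B->DC, C->A, D->A

  step 0 ⇒ step 1: DBD ⇒ A·DC·A
    B ↦ DC
    D ↦ A
    A ↦ BA  (constrained at step 1)
    C ↦ A  (constrained at step 1)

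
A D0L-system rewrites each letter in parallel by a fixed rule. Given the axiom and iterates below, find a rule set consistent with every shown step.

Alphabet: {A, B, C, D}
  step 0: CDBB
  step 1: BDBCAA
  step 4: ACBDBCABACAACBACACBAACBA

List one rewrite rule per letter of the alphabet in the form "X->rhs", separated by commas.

  step 0 ⇒ step 1: CDBB ⇒ B·DBC·A·A
    B ↦ A
    C ↦ B
    D ↦ DBC
    A ↦ AC  (constrained at step 1)

A->AC, B->A, C->B, D->DBC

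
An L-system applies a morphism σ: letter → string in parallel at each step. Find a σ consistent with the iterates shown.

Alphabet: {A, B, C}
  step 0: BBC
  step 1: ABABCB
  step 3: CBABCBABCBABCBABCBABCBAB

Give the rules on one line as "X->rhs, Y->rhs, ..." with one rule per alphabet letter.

A->CB, B->AB, C->CB

  step 0 ⇒ step 1: BBC ⇒ AB·AB·CB
    B ↦ AB
    C ↦ CB
    A ↦ CB  (constrained at step 1)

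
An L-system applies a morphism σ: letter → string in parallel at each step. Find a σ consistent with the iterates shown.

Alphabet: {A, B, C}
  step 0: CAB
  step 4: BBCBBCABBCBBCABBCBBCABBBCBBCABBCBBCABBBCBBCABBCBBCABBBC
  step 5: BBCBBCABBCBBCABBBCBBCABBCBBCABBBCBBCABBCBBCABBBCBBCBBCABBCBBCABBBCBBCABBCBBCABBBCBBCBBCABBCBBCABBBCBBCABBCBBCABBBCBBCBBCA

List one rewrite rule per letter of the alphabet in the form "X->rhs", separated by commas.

A->B, B->BBC, C->A

  step 4 ⇒ step 5: BBCBBCABBCBBCABBCBBCABBBCBBCABBCBBCABBBCBBCABBCBBCABBBC ⇒ BBC·BBC·A·BBC·BBC·A·B·BBC·BBC·A·BBC·BBC·A·B·BBC·BBC·A·BBC·BBC·A·B·BBC·BBC·BBC·A·BBC·BBC·A·B·BBC·BBC·A·BBC·BBC·A·B·BBC·BBC·BBC·A·BBC·BBC·A·B·BBC·BBC·A·BBC·BBC·A·B·BBC·BBC·BBC·A
    A ↦ B
    B ↦ BBC
    C ↦ A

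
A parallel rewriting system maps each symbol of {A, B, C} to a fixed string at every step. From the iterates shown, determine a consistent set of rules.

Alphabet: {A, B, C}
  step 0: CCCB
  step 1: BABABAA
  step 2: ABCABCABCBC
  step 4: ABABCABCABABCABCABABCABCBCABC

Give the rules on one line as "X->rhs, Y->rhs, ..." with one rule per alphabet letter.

  step 1 ⇒ step 2: BABABAA ⇒ A·BC·A·BC·A·BC·BC
    A ↦ BC
    B ↦ A
  step 0 ⇒ step 1: CCCB ⇒ BA·BA·BA·A
    C ↦ BA

A->BC, B->A, C->BA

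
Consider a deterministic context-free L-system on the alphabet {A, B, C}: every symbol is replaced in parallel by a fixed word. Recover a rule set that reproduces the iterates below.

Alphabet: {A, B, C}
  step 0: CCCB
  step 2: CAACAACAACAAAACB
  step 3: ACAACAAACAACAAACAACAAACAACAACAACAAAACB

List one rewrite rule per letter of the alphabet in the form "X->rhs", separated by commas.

A->CAA, B->ACB, C->A

  step 2 ⇒ step 3: CAACAACAACAAAACB ⇒ A·CAA·CAA·A·CAA·CAA·A·CAA·CAA·A·CAA·CAA·CAA·CAA·A·ACB
    A ↦ CAA
    B ↦ ACB
    C ↦ A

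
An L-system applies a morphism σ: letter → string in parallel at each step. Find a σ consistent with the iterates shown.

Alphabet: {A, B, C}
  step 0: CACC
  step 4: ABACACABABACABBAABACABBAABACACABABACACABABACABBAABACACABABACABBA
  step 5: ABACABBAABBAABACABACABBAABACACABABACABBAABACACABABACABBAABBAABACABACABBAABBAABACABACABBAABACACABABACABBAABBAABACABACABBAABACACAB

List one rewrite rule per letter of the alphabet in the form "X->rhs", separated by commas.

  step 4 ⇒ step 5: ABACACABABACABBAABACABBAABACACABABACACABABACABBAABACACABABACABBA ⇒ AB·AC·AB·BA·AB·BA·AB·AC·AB·AC·AB·BA·AB·AC·AC·AB·AB·AC·AB·BA·AB·AC·AC·AB·AB·AC·AB·BA·AB·BA·AB·AC·AB·AC·AB·BA·AB·BA·AB·AC·AB·AC·AB·BA·AB·AC·AC·AB·AB·AC·AB·BA·AB·BA·AB·AC·AB·AC·AB·BA·AB·AC·AC·AB
    A ↦ AB
    B ↦ AC
    C ↦ BA

A->AB, B->AC, C->BA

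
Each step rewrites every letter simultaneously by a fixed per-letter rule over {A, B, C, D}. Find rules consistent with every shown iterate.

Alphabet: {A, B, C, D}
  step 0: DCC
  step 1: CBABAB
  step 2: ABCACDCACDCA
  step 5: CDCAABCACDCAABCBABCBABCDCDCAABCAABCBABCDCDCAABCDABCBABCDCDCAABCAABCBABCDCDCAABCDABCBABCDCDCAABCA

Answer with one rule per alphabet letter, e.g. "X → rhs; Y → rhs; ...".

A->CD, B->CA, C->AB, D->CB

  step 1 ⇒ step 2: CBABAB ⇒ AB·CA·CD·CA·CD·CA
    A ↦ CD
    B ↦ CA
    C ↦ AB
  step 0 ⇒ step 1: DCC ⇒ CB·AB·AB
    D ↦ CB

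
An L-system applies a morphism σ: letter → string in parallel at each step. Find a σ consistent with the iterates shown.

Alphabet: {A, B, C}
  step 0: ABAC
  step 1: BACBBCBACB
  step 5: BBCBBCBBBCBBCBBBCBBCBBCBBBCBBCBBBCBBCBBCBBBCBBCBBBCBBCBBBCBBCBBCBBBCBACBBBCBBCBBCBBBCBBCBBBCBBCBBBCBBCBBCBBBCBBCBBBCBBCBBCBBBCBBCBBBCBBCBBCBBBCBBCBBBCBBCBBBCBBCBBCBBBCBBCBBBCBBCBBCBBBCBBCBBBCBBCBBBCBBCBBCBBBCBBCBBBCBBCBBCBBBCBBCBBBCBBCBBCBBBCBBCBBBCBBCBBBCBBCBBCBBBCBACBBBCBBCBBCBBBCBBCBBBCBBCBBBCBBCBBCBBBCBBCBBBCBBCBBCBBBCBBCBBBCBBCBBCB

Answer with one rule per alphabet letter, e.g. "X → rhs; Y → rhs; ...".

  step 0 ⇒ step 1: ABAC ⇒ BAC·BBC·BAC·B
    A ↦ BAC
    B ↦ BBC
    C ↦ B

A->BAC, B->BBC, C->B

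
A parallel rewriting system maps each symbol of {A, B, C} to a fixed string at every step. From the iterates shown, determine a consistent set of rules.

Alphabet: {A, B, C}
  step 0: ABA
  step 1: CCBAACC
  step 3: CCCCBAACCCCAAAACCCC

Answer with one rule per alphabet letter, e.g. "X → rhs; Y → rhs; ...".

A->CC, B->BAA, C->A

  step 0 ⇒ step 1: ABA ⇒ CC·BAA·CC
    A ↦ CC
    B ↦ BAA
    C ↦ A  (constrained at step 1)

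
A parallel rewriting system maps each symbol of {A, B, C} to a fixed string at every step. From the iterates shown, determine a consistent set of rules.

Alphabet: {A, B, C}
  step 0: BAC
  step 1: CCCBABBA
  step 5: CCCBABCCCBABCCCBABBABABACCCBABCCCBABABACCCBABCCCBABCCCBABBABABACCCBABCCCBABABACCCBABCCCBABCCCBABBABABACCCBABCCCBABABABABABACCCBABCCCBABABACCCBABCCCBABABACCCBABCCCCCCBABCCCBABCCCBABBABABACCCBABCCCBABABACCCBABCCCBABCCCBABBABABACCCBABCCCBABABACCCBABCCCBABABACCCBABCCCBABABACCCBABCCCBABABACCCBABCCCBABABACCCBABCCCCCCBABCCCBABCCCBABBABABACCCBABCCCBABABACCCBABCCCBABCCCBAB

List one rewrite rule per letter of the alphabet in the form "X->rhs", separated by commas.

  step 0 ⇒ step 1: BAC ⇒ CCC·BAB·BA
    A ↦ BAB
    B ↦ CCC
    C ↦ BA

A->BAB, B->CCC, C->BA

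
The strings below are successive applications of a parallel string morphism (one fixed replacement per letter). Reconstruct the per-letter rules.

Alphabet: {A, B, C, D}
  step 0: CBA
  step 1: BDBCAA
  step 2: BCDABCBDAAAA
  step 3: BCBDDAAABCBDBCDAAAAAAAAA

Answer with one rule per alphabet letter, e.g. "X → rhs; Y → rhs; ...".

  step 2 ⇒ step 3: BCDABCBDAAAA ⇒ BC·BD·DA·AA·BC·BD·BC·DA·AA·AA·AA·AA
    A ↦ AA
    B ↦ BC
    C ↦ BD
    D ↦ DA

A->AA, B->BC, C->BD, D->DA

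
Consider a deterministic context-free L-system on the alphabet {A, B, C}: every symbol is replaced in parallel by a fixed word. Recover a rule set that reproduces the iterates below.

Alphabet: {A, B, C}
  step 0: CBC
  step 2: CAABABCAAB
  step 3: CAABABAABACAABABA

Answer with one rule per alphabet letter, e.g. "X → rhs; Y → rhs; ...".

  step 2 ⇒ step 3: CAABABCAAB ⇒ CA·AB·AB·A·AB·A·CA·AB·AB·A
    A ↦ AB
    B ↦ A
    C ↦ CA

A->AB, B->A, C->CA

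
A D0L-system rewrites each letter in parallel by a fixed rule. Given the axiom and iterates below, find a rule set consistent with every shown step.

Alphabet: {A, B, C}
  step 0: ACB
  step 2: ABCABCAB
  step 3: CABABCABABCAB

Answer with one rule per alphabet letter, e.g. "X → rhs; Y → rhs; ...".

A->C, B->AB, C->AB

  step 2 ⇒ step 3: ABCABCAB ⇒ C·AB·AB·C·AB·AB·C·AB
    A ↦ C
    B ↦ AB
    C ↦ AB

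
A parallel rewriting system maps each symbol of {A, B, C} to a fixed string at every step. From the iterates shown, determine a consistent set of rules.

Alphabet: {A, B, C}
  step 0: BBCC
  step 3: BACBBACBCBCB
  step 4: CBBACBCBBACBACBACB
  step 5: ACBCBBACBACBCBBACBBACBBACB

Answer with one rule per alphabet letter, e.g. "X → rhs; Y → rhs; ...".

A->B, B->CB, C->A

  step 4 ⇒ step 5: CBBACBCBBACBACBACB ⇒ A·CB·CB·B·A·CB·A·CB·CB·B·A·CB·B·A·CB·B·A·CB
    A ↦ B
    B ↦ CB
    C ↦ A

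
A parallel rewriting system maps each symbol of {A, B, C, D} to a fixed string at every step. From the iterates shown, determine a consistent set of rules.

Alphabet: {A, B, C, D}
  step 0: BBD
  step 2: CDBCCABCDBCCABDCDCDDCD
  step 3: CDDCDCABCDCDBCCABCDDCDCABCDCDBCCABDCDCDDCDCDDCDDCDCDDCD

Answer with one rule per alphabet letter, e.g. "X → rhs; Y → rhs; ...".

A->BC, B->CAB, C->CD, D->DCD

  step 2 ⇒ step 3: CDBCCABCDBCCABDCDCDDCD ⇒ CD·DCD·CAB·CD·CD·BC·CAB·CD·DCD·CAB·CD·CD·BC·CAB·DCD·CD·DCD·CD·DCD·DCD·CD·DCD
    A ↦ BC
    B ↦ CAB
    C ↦ CD
    D ↦ DCD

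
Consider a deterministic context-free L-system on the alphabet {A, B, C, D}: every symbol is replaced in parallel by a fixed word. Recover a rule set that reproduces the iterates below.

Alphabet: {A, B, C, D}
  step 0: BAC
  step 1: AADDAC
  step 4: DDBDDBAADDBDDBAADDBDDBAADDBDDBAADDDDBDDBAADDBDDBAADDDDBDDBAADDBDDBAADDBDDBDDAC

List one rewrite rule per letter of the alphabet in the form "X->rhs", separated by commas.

  step 0 ⇒ step 1: BAC ⇒ AA·D·DAC
    A ↦ D
    B ↦ AA
    C ↦ DAC
    D ↦ DDB  (constrained at step 1)

A->D, B->AA, C->DAC, D->DDB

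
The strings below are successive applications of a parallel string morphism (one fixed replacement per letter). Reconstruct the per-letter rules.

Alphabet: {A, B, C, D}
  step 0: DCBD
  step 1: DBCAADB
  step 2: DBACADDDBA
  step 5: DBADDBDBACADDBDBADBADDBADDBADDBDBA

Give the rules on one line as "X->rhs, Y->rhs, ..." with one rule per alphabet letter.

  step 1 ⇒ step 2: DBCAADB ⇒ DB·A·CA·D·D·DB·A
    A ↦ D
    B ↦ A
    C ↦ CA
    D ↦ DB

A->D, B->A, C->CA, D->DB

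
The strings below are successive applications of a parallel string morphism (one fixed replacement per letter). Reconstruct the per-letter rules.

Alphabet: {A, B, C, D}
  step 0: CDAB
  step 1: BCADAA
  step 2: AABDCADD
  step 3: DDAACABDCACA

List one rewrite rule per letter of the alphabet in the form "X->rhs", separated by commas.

A->D, B->AA, C->B, D->CA

  step 2 ⇒ step 3: AABDCADD ⇒ D·D·AA·CA·B·D·CA·CA
    A ↦ D
    B ↦ AA
    C ↦ B
    D ↦ CA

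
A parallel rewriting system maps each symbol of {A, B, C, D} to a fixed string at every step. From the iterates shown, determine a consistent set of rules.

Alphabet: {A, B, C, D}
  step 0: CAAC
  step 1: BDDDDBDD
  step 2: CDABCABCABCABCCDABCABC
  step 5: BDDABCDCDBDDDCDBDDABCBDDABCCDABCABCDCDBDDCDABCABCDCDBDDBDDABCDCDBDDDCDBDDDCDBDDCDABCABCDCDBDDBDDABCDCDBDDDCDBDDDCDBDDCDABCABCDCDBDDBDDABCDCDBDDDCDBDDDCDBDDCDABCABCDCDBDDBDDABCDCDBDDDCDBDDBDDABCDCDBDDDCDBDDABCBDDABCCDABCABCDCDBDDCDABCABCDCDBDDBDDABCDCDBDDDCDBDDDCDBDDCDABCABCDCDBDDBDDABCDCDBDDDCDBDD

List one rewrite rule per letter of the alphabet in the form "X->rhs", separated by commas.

A->D, B->CD, C->BDD, D->ABC

  step 1 ⇒ step 2: BDDDDBDD ⇒ CD·ABC·ABC·ABC·ABC·CD·ABC·ABC
    B ↦ CD
    D ↦ ABC
  step 0 ⇒ step 1: CAAC ⇒ BDD·D·D·BDD
    A ↦ D
  step 0 ⇒ step 1: CAAC ⇒ BDD·D·D·BDD
    C ↦ BDD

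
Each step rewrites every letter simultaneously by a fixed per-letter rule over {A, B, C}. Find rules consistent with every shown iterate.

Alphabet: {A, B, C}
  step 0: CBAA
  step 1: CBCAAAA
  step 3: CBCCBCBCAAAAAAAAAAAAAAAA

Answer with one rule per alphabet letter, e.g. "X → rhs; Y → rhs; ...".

  step 0 ⇒ step 1: CBAA ⇒ CB·C·AA·AA
    A ↦ AA
    B ↦ C
    C ↦ CB

A->AA, B->C, C->CB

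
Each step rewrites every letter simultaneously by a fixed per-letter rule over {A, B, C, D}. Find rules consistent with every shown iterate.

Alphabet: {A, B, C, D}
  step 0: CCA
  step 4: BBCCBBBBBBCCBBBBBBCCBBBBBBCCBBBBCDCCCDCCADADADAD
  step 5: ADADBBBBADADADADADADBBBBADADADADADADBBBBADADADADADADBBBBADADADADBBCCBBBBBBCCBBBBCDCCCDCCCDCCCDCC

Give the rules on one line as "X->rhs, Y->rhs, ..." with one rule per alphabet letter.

A->CD, B->AD, C->BB, D->CC

  step 4 ⇒ step 5: BBCCBBBBBBCCBBBBBBCCBBBBBBCCBBBBCDCCCDCCADADADAD ⇒ AD·AD·BB·BB·AD·AD·AD·AD·AD·AD·BB·BB·AD·AD·AD·AD·AD·AD·BB·BB·AD·AD·AD·AD·AD·AD·BB·BB·AD·AD·AD·AD·BB·CC·BB·BB·BB·CC·BB·BB·CD·CC·CD·CC·CD·CC·CD·CC
    A ↦ CD
    B ↦ AD
    C ↦ BB
    D ↦ CC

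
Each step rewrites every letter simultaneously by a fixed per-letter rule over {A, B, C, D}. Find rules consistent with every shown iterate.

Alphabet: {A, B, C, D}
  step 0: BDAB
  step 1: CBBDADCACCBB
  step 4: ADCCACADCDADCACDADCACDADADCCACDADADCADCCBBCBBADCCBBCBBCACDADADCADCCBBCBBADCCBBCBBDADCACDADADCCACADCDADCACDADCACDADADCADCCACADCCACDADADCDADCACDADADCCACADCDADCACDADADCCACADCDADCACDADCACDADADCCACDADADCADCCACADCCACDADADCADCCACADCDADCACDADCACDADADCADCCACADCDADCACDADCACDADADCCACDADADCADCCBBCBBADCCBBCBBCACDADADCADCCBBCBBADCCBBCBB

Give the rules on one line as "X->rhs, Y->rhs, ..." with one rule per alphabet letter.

A->CAC, B->CBB, C->ADC, D->DAD

  step 0 ⇒ step 1: BDAB ⇒ CBB·DAD·CAC·CBB
    A ↦ CAC
    B ↦ CBB
    D ↦ DAD
    C ↦ ADC  (constrained at step 1)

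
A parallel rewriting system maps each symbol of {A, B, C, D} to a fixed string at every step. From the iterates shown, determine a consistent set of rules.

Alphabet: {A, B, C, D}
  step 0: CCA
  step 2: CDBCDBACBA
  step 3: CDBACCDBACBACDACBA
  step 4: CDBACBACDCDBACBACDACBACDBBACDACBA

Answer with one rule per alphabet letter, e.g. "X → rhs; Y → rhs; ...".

  step 3 ⇒ step 4: CDBACCDBACBACDACBA ⇒ CD·B·AC·BA·CD·CD·B·AC·BA·CD·AC·BA·CD·B·BA·CD·AC·BA
    A ↦ BA
    B ↦ AC
    C ↦ CD
    D ↦ B

A->BA, B->AC, C->CD, D->B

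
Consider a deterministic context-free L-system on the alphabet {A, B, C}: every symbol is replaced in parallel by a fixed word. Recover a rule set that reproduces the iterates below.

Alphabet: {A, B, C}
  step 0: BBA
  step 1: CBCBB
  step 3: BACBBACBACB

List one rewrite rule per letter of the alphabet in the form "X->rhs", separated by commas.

A->B, B->CB, C->A

  step 0 ⇒ step 1: BBA ⇒ CB·CB·B
    A ↦ B
    B ↦ CB
    C ↦ A  (constrained at step 1)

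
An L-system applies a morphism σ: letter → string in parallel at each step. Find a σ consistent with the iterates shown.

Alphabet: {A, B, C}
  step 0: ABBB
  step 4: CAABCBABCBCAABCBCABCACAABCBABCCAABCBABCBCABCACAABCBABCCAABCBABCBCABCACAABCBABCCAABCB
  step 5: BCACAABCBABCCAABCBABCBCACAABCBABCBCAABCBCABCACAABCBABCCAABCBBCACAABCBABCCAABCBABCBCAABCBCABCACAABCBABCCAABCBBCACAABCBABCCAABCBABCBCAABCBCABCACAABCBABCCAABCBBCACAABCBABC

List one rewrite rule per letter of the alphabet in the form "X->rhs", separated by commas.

  step 4 ⇒ step 5: CAABCBABCBCAABCBCABCACAABCBABCCAABCBABCBCABCACAABCBABCCAABCBABCBCABCACAABCBABCCAABCB ⇒ B·CA·CA·ABC·B·ABC·CA·ABC·B·ABC·B·CA·CA·ABC·B·ABC·B·CA·ABC·B·CA·B·CA·CA·ABC·B·ABC·CA·ABC·B·B·CA·CA·ABC·B·ABC·CA·ABC·B·ABC·B·CA·ABC·B·CA·B·CA·CA·ABC·B·ABC·CA·ABC·B·B·CA·CA·ABC·B·ABC·CA·ABC·B·ABC·B·CA·ABC·B·CA·B·CA·CA·ABC·B·ABC·CA·ABC·B·B·CA·CA·ABC·B·ABC
    A ↦ CA
    B ↦ ABC
    C ↦ B

A->CA, B->ABC, C->B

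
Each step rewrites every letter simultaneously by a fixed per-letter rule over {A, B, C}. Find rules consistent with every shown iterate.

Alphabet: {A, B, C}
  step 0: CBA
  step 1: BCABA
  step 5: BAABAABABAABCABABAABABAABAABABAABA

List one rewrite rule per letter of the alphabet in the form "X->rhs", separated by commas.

A->BA, B->A, C->BC

  step 0 ⇒ step 1: CBA ⇒ BC·A·BA
    A ↦ BA
    B ↦ A
    C ↦ BC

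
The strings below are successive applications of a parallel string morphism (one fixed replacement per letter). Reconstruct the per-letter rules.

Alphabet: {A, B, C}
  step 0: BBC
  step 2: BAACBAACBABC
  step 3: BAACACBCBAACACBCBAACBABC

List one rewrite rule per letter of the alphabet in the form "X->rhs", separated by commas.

  step 2 ⇒ step 3: BAACBAACBABC ⇒ BA·AC·AC·BC·BA·AC·AC·BC·BA·AC·BA·BC
    A ↦ AC
    B ↦ BA
    C ↦ BC

A->AC, B->BA, C->BC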